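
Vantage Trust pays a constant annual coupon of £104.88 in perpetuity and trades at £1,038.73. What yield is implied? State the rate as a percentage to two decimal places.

10.10%

P = C/r ⇒ r = C/P = £104.88/£1,038.73 = 0.100969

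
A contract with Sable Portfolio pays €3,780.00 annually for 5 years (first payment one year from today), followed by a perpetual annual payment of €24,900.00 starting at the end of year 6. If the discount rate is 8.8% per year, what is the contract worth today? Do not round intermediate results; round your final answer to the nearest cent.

€200377.03

PV of 5-year annuity: €3,780.00 × [1 − (1+0.088)^−5] / 0.088 = 14779.49834
Perpetuity value at year 5: €24,900.00 / 0.088 = 282954.54545
PV of perpetuity: 282954.54545 / (1+0.088)^5 = 185597.53255
Total PV = 14779.49834 + 185597.53255 = 200377.03089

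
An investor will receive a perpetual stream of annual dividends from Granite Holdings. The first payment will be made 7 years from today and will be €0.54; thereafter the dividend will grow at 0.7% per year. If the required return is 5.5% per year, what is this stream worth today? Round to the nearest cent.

Value at end of year 6: C₁ / (r − g) = €0.54 / (0.055 − 0.007) = €11.2500
Discount to today: PV = €11.2500 / (1 + 0.055)^6 = €11.2500 / 1.378843 = €8.16

€8.16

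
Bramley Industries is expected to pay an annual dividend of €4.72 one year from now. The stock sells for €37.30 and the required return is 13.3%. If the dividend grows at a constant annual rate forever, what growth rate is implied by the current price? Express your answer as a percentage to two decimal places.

P = D₁/(r−g) ⇒ g = r − D₁/P = 0.133 − €4.72/€37.30 = 0.006458

0.65%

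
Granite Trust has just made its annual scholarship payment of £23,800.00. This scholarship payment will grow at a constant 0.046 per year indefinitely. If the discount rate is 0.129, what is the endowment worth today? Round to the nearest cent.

D₁ = D₀ × (1 + g) = £23,800.00 × 1.046 = £24,894.8000
Growing perpetuity: P = D₁ / (r − g) = £24,894.8000 / (0.129 − 0.046) = £299,937.35

£299937.35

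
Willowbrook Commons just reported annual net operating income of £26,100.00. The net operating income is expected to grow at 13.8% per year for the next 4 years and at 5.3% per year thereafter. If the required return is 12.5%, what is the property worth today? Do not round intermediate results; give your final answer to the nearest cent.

£507115.34

D_1 = 29701.80000
D_2 = 33800.64840
D_3 = 38465.13788
D_4 = 43773.32691
Terminal value at year 4: TV = D_4×(1+g_2)/(r−g_2) = 46093.31323/0.072 = 640184.90601
P_0 = D_1/(1+r)^1 + D_2/(1+r)^2 + D_3/(1+r)^3 + D_4/(1+r)^4 + TV/(1+r)^4
    = 26401.60000 + 26706.68516 + 27015.29574 + 27327.47249 + 399664.28517 = 507115.33856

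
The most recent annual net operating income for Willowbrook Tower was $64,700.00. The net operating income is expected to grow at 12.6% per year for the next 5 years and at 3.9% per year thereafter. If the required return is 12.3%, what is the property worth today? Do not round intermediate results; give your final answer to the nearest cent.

$1137125.88

D_1 = 72852.20000
D_2 = 82031.57720
D_3 = 92367.55593
D_4 = 104005.86797
D_5 = 117110.60734
Terminal value at year 5: TV = D_5×(1+g_2)/(r−g_2) = 121677.92102/0.084 = 1448546.67887
P_0 = D_1/(1+r)^1 + D_2/(1+r)^2 + D_3/(1+r)^3 + D_4/(1+r)^4 + D_5/(1+r)^5 + TV/(1+r)^5
    = 64872.84061 + 65046.14294 + 65219.90824 + 65394.13773 + 65568.83267 + 811024.01362 = 1137125.87581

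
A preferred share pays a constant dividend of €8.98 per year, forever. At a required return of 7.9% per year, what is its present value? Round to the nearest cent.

€113.67

Level perpetuity: PV = C / r = €8.98 / 0.079 = €113.67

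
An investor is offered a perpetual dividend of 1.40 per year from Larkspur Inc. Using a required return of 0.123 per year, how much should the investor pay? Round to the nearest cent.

11.38

Level perpetuity: PV = C / r = 1.40 / 0.123 = 11.38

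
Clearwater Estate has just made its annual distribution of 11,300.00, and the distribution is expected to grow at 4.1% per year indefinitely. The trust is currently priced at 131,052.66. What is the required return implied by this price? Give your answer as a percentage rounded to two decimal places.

13.08%

D₁ = 11,300.00 × 1.041 = 11,763.3000
P = D₁/(r − g) ⇒ r = D₁/P + g = 11,763.3000/131,052.66 + 0.041 = 0.089760 + 0.041 = 0.130760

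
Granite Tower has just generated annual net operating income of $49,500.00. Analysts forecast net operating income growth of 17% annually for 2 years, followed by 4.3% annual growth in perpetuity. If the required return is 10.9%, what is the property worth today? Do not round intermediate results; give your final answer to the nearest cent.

$977989.18

D_1 = 57915.00000
D_2 = 67760.55000
Terminal value at year 2: TV = D_2×(1+g_2)/(r−g_2) = 70674.25365/0.066 = 1070822.02500
P_0 = D_1/(1+r)^1 + D_2/(1+r)^2 + TV/(1+r)^2
    = 52222.72317 + 55095.20840 + 870671.24787 = 977989.17944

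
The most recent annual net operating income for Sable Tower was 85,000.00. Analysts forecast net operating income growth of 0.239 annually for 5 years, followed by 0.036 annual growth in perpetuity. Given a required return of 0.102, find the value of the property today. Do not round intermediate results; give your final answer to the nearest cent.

D_1 = 105315.00000
D_2 = 130485.28500
D_3 = 161671.26812
D_4 = 200310.70119
D_5 = 248184.95878
Terminal value at year 5: TV = D_5×(1+g_2)/(r−g_2) = 257119.61730/0.066 = 3895751.77721
P_0 = D_1/(1+r)^1 + D_2/(1+r)^2 + D_3/(1+r)^3 + D_4/(1+r)^4 + D_5/(1+r)^5 + TV/(1+r)^5
    = 95567.15064 + 107448.00330 + 120805.87667 + 135824.39310 + 152710.00277 + 2397084.28583 = 3009439.71229

3009439.71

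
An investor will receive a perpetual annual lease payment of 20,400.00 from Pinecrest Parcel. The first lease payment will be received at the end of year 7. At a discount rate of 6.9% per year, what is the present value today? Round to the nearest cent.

198113.85

Value at end of year 6: C / r = 20,400.00 / 0.069 = 295,652.1739
Discount to today: PV = 295,652.1739 / (1 + 0.069)^6 = 295,652.1739 / 1.492335 = 198,113.85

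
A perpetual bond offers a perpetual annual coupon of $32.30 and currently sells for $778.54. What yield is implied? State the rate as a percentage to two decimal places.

4.15%

P = C/r ⇒ r = C/P = $32.30/$778.54 = 0.041488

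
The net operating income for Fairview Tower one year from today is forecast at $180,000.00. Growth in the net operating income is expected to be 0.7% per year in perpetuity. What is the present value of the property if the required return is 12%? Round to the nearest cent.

$1592920.35

Growing perpetuity: P = D₁ / (r − g) = $180,000.0000 / (0.12 − 0.007) = $1,592,920.35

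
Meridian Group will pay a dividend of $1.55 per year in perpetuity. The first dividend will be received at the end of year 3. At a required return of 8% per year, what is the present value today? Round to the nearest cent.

$16.61

Value at end of year 2: C / r = $1.55 / 0.08 = $19.3750
Discount to today: PV = $19.3750 / (1 + 0.08)^2 = $19.3750 / 1.166400 = $16.61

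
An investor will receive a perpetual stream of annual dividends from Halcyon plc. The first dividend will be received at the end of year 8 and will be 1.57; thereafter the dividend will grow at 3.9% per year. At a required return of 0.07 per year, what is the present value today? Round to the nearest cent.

Value at end of year 7: C₁ / (r − g) = 1.57 / (0.07 − 0.039) = 50.6452
Discount to today: PV = 50.6452 / (1 + 0.07)^7 = 50.6452 / 1.605781 = 31.54

31.54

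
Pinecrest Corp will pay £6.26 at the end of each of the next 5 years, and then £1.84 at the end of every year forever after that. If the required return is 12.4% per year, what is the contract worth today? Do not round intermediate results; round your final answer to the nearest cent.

PV of 5-year annuity: £6.26 × [1 − (1+0.124)^−5] / 0.124 = 22.34407
Perpetuity value at year 5: £1.84 / 0.124 = 14.83871
PV of perpetuity: 14.83871 / (1+0.124)^5 = 8.27112
Total PV = 22.34407 + 8.27112 = 30.61519

£30.62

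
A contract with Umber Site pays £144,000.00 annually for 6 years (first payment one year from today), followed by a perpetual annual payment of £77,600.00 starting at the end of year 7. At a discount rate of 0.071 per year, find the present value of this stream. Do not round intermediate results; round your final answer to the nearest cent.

PV of 6-year annuity: £144,000.00 × [1 − (1+0.071)^−6] / 0.071 = 684267.88632
Perpetuity value at year 6: £77,600.00 / 0.071 = 1092957.74648
PV of perpetuity: 1092957.74648 / (1+0.071)^6 = 724213.38552
Total PV = 684267.88632 + 724213.38552 = 1408481.27184

£1408481.27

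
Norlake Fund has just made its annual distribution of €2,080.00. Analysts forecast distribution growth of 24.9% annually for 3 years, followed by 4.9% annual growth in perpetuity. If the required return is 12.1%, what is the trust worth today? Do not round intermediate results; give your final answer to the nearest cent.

€49692.29

D_1 = 2597.92000
D_2 = 3244.80208
D_3 = 4052.75780
Terminal value at year 3: TV = D_3×(1+g_2)/(r−g_2) = 4251.34293/0.072 = 59046.42958
P_0 = D_1/(1+r)^1 + D_2/(1+r)^2 + D_3/(1+r)^3 + TV/(1+r)^3
    = 2317.50223 + 2582.12336 + 2876.95992 + 41915.70779 = 49692.29330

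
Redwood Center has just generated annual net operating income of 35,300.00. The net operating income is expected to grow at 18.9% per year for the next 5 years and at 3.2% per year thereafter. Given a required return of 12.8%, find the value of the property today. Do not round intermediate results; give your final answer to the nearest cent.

D_1 = 41971.70000
D_2 = 49904.35130
D_3 = 59336.27370
D_4 = 70550.82942
D_5 = 83884.93619
Terminal value at year 5: TV = D_5×(1+g_2)/(r−g_2) = 86569.25414/0.096 = 901763.06399
P_0 = D_1/(1+r)^1 + D_2/(1+r)^2 + D_3/(1+r)^3 + D_4/(1+r)^4 + D_5/(1+r)^5 + TV/(1+r)^5
    = 37208.95390 + 39221.14024 + 41342.14162 + 43577.84254 + 45934.44572 + 493795.29152 = 701079.81554

701079.82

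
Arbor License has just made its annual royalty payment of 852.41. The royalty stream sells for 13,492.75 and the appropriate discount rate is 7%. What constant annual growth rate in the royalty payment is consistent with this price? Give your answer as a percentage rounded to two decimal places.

0.64%

P = D₀(1+g)/(r−g) ⇒ P(r−g) = D₀(1+g) ⇒ g(P+D₀) = P·r − D₀
g = (P·r − D₀)/(P + D₀) = (13,492.75×0.07 − 852.41) / (13,492.75 + 852.41) = 0.006419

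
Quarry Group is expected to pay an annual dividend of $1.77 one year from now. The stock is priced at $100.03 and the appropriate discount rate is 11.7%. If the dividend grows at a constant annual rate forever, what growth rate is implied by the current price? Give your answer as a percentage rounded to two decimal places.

P = D₁/(r−g) ⇒ g = r − D₁/P = 0.117 − $1.77/$100.03 = 0.099305

9.93%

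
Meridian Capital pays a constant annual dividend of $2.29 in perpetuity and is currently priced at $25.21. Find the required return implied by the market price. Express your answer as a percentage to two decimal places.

9.08%

P = C/r ⇒ r = C/P = $2.29/$25.21 = 0.090837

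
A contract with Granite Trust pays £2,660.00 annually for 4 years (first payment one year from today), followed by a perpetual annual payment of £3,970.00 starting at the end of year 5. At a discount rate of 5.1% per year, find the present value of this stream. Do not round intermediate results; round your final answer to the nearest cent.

PV of 4-year annuity: £2,660.00 × [1 − (1+0.051)^−4] / 0.051 = 9410.35929
Perpetuity value at year 4: £3,970.00 / 0.051 = 77843.13725
PV of perpetuity: 77843.13725 / (1+0.051)^4 = 63798.35290
Total PV = 9410.35929 + 63798.35290 = 73208.71219

£73208.71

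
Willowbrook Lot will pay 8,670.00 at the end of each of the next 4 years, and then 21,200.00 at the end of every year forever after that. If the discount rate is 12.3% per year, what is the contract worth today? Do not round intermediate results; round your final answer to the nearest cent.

134538.96

PV of 4-year annuity: 8,670.00 × [1 − (1+0.123)^−4] / 0.123 = 26168.29377
Perpetuity value at year 4: 21,200.00 / 0.123 = 172357.72358
PV of perpetuity: 172357.72358 / (1+0.123)^4 = 108370.66153
Total PV = 26168.29377 + 108370.66153 = 134538.95530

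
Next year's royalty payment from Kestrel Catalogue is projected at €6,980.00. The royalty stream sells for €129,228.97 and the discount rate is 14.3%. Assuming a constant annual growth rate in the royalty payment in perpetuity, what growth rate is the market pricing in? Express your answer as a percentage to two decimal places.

8.90%

P = D₁/(r−g) ⇒ g = r − D₁/P = 0.143 − €6,980.00/€129,228.97 = 0.088987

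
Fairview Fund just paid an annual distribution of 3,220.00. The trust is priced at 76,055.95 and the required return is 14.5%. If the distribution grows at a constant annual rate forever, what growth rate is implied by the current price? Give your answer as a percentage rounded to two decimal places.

9.85%

P = D₀(1+g)/(r−g) ⇒ P(r−g) = D₀(1+g) ⇒ g(P+D₀) = P·r − D₀
g = (P·r − D₀)/(P + D₀) = (76,055.95×0.145 − 3,220.00) / (76,055.95 + 3,220.00) = 0.098493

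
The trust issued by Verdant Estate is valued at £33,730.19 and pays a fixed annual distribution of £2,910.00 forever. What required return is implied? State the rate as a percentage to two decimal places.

P = C/r ⇒ r = C/P = £2,910.00/£33,730.19 = 0.086273

8.63%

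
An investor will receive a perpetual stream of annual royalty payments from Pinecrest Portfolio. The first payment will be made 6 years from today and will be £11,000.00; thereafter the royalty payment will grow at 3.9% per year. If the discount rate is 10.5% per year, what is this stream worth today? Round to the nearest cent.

Value at end of year 5: C₁ / (r − g) = £11,000.00 / (0.105 − 0.039) = £166,666.6667
Discount to today: PV = £166,666.6667 / (1 + 0.105)^5 = £166,666.6667 / 1.647447 = £101,166.65

£101166.65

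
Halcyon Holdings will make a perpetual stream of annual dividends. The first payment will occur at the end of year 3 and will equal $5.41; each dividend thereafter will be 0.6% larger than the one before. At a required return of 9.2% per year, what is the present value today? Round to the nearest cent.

$52.75

Value at end of year 2: C₁ / (r − g) = $5.41 / (0.092 − 0.006) = $62.9070
Discount to today: PV = $62.9070 / (1 + 0.092)^2 = $62.9070 / 1.192464 = $52.75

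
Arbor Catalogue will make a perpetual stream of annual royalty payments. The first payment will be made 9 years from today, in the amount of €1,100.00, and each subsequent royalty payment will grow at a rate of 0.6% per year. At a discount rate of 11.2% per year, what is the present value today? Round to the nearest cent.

Value at end of year 8: C₁ / (r − g) = €1,100.00 / (0.112 − 0.006) = €10,377.3585
Discount to today: PV = €10,377.3585 / (1 + 0.112)^8 = €10,377.3585 / 2.337967 = €4,438.63

€4438.63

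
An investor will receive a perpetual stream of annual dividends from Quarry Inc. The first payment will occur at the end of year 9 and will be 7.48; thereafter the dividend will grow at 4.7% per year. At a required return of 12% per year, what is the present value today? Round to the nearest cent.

41.38

Value at end of year 8: C₁ / (r − g) = 7.48 / (0.12 − 0.047) = 102.4658
Discount to today: PV = 102.4658 / (1 + 0.12)^8 = 102.4658 / 2.475963 = 41.38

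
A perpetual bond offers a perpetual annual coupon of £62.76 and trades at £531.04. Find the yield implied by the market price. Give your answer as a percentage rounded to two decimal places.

P = C/r ⇒ r = C/P = £62.76/£531.04 = 0.118183

11.82%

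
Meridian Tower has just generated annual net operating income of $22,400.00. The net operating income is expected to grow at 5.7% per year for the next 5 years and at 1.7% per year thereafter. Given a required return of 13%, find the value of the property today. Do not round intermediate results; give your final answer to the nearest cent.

$236443.98

D_1 = 23676.80000
D_2 = 25026.37760
D_3 = 26452.88112
D_4 = 27960.69535
D_5 = 29554.45498
Terminal value at year 5: TV = D_5×(1+g_2)/(r−g_2) = 30056.88072/0.113 = 265990.09484
P_0 = D_1/(1+r)^1 + D_2/(1+r)^2 + D_3/(1+r)^3 + D_4/(1+r)^4 + D_5/(1+r)^5 + TV/(1+r)^5
    = 20952.92035 + 19599.32461 + 18333.17356 + 17148.81810 + 16040.97409 + 144368.76685 = 236443.97756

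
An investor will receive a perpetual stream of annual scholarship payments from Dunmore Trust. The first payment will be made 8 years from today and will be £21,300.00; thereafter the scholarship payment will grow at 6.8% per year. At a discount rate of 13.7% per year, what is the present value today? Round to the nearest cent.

£125662.95

Value at end of year 7: C₁ / (r − g) = £21,300.00 / (0.137 − 0.068) = £308,695.6522
Discount to today: PV = £308,695.6522 / (1 + 0.137)^7 = £308,695.6522 / 2.456537 = £125,662.95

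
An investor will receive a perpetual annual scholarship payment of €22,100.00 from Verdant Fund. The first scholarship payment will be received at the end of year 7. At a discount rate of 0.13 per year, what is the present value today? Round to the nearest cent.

€81654.15

Value at end of year 6: C / r = €22,100.00 / 0.13 = €170,000.0000
Discount to today: PV = €170,000.0000 / (1 + 0.13)^6 = €170,000.0000 / 2.081952 = €81,654.15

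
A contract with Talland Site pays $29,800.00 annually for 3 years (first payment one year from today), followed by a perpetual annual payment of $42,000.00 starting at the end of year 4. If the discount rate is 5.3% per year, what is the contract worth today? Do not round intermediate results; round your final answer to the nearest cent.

PV of 3-year annuity: $29,800.00 × [1 − (1+0.053)^−3] / 0.053 = 80698.74520
Perpetuity value at year 3: $42,000.00 / 0.053 = 792452.83019
PV of perpetuity: 792452.83019 / (1+0.053)^3 = 678716.34366
Total PV = 80698.74520 + 678716.34366 = 759415.08887

$759415.09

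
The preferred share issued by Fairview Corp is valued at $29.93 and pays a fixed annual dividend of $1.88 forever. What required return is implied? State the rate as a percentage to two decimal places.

P = C/r ⇒ r = C/P = $1.88/$29.93 = 0.062813

6.28%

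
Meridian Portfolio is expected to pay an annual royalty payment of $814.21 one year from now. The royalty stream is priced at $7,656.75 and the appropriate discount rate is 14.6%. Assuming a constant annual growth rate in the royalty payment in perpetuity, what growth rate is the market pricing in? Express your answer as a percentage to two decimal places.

3.97%

P = D₁/(r−g) ⇒ g = r − D₁/P = 0.146 − $814.21/$7,656.75 = 0.039661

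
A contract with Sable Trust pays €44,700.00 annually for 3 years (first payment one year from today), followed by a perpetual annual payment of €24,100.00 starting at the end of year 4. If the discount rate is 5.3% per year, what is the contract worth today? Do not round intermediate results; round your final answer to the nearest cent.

€510502.02

PV of 3-year annuity: €44,700.00 × [1 − (1+0.053)^−3] / 0.053 = 121048.11780
Perpetuity value at year 3: €24,100.00 / 0.053 = 454716.98113
PV of perpetuity: 454716.98113 / (1+0.053)^3 = 389453.90196
Total PV = 121048.11780 + 389453.90196 = 510502.01976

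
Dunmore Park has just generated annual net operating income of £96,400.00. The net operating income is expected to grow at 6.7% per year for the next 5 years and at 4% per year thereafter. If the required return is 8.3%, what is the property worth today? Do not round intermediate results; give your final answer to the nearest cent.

D_1 = 102858.80000
D_2 = 109750.33960
D_3 = 117103.61235
D_4 = 124949.55438
D_5 = 133321.17452
Terminal value at year 5: TV = D_5×(1+g_2)/(r−g_2) = 138654.02151/0.043 = 3224512.12803
P_0 = D_1/(1+r)^1 + D_2/(1+r)^2 + D_3/(1+r)^3 + D_4/(1+r)^4 + D_5/(1+r)^5 + TV/(1+r)^5
    = 94975.80794 + 93572.65658 + 92190.23506 + 90828.23713 + 89486.36105 + 2164321.29041 = 2625374.58816

£2625374.59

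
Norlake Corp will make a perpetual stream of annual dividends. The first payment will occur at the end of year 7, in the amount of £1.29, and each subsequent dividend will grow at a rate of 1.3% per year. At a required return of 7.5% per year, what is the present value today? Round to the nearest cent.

Value at end of year 6: C₁ / (r − g) = £1.29 / (0.075 − 0.013) = £20.8065
Discount to today: PV = £20.8065 / (1 + 0.075)^6 = £20.8065 / 1.543302 = £13.48

£13.48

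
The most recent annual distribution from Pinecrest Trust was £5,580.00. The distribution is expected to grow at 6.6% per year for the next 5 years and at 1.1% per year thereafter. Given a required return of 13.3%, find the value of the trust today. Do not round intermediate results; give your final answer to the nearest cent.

D_1 = 5948.28000
D_2 = 6340.86648
D_3 = 6759.36367
D_4 = 7205.48167
D_5 = 7681.04346
Terminal value at year 5: TV = D_5×(1+g_2)/(r−g_2) = 7765.53494/0.122 = 63651.92572
P_0 = D_1/(1+r)^1 + D_2/(1+r)^2 + D_3/(1+r)^3 + D_4/(1+r)^4 + D_5/(1+r)^5 + TV/(1+r)^5
    = 5250.02648 + 4939.56595 + 4647.46453 + 4372.63653 + 4114.06049 + 34092.74719 = 57416.50116

£57416.50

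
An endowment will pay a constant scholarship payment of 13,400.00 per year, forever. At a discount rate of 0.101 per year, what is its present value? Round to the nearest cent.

132673.27

Level perpetuity: PV = C / r = 13,400.00 / 0.101 = 132,673.27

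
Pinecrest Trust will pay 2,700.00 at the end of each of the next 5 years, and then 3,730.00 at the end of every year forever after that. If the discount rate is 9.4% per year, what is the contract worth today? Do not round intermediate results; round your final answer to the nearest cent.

35715.75

PV of 5-year annuity: 2,700.00 × [1 − (1+0.094)^−5] / 0.094 = 10393.95987
Perpetuity value at year 5: 3,730.00 / 0.094 = 39680.85106
PV of perpetuity: 39680.85106 / (1+0.094)^5 = 25321.78799
Total PV = 10393.95987 + 25321.78799 = 35715.74785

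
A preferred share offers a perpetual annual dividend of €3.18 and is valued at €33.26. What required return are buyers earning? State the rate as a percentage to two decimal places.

9.56%

P = C/r ⇒ r = C/P = €3.18/€33.26 = 0.095610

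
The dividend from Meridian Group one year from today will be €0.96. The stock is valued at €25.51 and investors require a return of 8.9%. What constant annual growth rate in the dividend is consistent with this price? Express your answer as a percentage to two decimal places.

5.14%

P = D₁/(r−g) ⇒ g = r − D₁/P = 0.089 − €0.96/€25.51 = 0.051368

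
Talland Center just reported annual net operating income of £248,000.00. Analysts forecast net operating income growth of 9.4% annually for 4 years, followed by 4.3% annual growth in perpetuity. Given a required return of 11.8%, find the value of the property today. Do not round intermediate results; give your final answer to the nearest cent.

D_1 = 271312.00000
D_2 = 296815.32800
D_3 = 324715.96883
D_4 = 355239.26990
Terminal value at year 4: TV = D_4×(1+g_2)/(r−g_2) = 370514.55851/0.075 = 4940194.11344
P_0 = D_1/(1+r)^1 + D_2/(1+r)^2 + D_3/(1+r)^3 + D_4/(1+r)^4 + TV/(1+r)^4
    = 242676.20751 + 237466.70038 + 232369.02523 + 227380.78140 + 3162108.73333 = 4102001.44786

£4102001.45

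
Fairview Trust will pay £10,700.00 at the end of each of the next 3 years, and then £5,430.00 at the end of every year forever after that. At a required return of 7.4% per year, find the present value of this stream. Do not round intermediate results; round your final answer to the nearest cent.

PV of 3-year annuity: £10,700.00 × [1 − (1+0.074)^−3] / 0.074 = 27876.22460
Perpetuity value at year 3: £5,430.00 / 0.074 = 73378.37838
PV of perpetuity: 73378.37838 / (1+0.074)^3 = 59231.84571
Total PV = 27876.22460 + 59231.84571 = 87108.07031

£87108.07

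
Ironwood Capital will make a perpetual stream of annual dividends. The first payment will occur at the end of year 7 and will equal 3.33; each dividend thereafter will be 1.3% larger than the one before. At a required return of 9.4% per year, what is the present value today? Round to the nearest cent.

23.98

Value at end of year 6: C₁ / (r − g) = 3.33 / (0.094 − 0.013) = 41.1111
Discount to today: PV = 41.1111 / (1 + 0.094)^6 = 41.1111 / 1.714368 = 23.98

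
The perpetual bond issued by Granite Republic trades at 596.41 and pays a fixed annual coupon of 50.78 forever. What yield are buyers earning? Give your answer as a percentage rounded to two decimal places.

8.51%

P = C/r ⇒ r = C/P = 50.78/596.41 = 0.085143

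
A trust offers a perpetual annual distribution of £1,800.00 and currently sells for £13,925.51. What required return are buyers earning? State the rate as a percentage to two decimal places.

12.93%

P = C/r ⇒ r = C/P = £1,800.00/£13,925.51 = 0.129259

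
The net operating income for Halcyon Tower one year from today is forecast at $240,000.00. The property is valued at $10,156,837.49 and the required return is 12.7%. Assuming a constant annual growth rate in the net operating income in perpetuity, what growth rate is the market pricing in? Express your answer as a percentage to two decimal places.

10.34%

P = D₁/(r−g) ⇒ g = r − D₁/P = 0.127 − $240,000.00/$10,156,837.49 = 0.103371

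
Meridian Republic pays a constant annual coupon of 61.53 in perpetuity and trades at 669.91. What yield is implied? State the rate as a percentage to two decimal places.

P = C/r ⇒ r = C/P = 61.53/669.91 = 0.091848

9.18%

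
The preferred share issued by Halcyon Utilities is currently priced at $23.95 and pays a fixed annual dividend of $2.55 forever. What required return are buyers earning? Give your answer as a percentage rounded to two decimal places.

10.65%

P = C/r ⇒ r = C/P = $2.55/$23.95 = 0.106472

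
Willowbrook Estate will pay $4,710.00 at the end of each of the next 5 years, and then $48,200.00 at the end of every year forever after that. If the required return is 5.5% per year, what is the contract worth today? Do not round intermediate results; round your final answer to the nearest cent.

PV of 5-year annuity: $4,710.00 × [1 − (1+0.055)^−5] / 0.055 = 20113.03988
Perpetuity value at year 5: $48,200.00 / 0.055 = 876363.63636
PV of perpetuity: 876363.63636 / (1+0.055)^5 = 670535.92464
Total PV = 20113.03988 + 670535.92464 = 690648.96452

$690648.96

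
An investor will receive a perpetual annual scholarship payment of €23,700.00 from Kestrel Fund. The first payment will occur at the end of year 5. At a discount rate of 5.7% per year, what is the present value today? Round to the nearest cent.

Value at end of year 4: C / r = €23,700.00 / 0.057 = €415,789.4737
Discount to today: PV = €415,789.4737 / (1 + 0.057)^4 = €415,789.4737 / 1.248245 = €333,099.16

€333099.16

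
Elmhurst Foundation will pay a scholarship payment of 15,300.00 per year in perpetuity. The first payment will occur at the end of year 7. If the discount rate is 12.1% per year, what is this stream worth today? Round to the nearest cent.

63719.50

Value at end of year 6: C / r = 15,300.00 / 0.121 = 126,446.2810
Discount to today: PV = 126,446.2810 / (1 + 0.121)^6 = 126,446.2810 / 1.984420 = 63,719.50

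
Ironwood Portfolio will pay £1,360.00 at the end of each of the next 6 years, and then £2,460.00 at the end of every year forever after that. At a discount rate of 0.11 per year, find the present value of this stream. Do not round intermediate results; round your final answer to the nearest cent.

PV of 6-year annuity: £1,360.00 × [1 − (1+0.11)^−6] / 0.11 = 5753.53148
Perpetuity value at year 6: £2,460.00 / 0.11 = 22363.63636
PV of perpetuity: 22363.63636 / (1+0.11)^6 = 11956.51324
Total PV = 5753.53148 + 11956.51324 = 17710.04472

£17710.04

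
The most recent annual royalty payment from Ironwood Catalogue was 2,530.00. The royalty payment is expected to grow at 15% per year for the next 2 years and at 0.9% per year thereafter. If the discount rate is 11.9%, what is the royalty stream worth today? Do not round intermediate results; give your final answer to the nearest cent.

29782.84

D_1 = 2909.50000
D_2 = 3345.92500
Terminal value at year 2: TV = D_2×(1+g_2)/(r−g_2) = 3376.03832/0.11 = 30691.25750
P_0 = D_1/(1+r)^1 + D_2/(1+r)^2 + TV/(1+r)^2
    = 2600.08937 + 2672.12044 + 24510.63202 = 29782.84182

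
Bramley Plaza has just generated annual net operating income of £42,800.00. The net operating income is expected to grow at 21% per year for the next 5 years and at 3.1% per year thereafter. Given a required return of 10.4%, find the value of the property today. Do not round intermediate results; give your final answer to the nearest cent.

D_1 = 51788.00000
D_2 = 62663.48000
D_3 = 75822.81080
D_4 = 91745.60107
D_5 = 111012.17729
Terminal value at year 5: TV = D_5×(1+g_2)/(r−g_2) = 114453.55479/0.073 = 1567856.91491
P_0 = D_1/(1+r)^1 + D_2/(1+r)^2 + D_3/(1+r)^3 + D_4/(1+r)^4 + D_5/(1+r)^5 + TV/(1+r)^5
    = 46909.42029 + 51413.40448 + 56349.83644 + 61760.23740 + 67690.11527 + 956006.97039 = 1240129.98426

£1240129.98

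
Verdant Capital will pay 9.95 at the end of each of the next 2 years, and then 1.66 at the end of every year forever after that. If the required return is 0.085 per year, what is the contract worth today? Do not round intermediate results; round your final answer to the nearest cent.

34.21

PV of 2-year annuity: 9.95 × [1 − (1+0.085)^−2] / 0.085 = 17.62259
Perpetuity value at year 2: 1.66 / 0.085 = 19.52941
PV of perpetuity: 19.52941 / (1+0.085)^2 = 16.58936
Total PV = 17.62259 + 16.58936 = 34.21195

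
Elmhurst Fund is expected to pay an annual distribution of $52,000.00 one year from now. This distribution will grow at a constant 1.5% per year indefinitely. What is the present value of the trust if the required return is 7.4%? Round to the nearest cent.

$881355.93

Growing perpetuity: P = D₁ / (r − g) = $52,000.0000 / (0.074 − 0.015) = $881,355.93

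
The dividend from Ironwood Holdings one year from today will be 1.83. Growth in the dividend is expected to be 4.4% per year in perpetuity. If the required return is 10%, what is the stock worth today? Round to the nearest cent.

Growing perpetuity: P = D₁ / (r − g) = 1.8300 / (0.1 − 0.044) = 32.68

32.68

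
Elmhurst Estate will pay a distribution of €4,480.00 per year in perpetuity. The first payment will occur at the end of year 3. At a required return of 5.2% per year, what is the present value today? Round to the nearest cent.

€77847.23

Value at end of year 2: C / r = €4,480.00 / 0.052 = €86,153.8462
Discount to today: PV = €86,153.8462 / (1 + 0.052)^2 = €86,153.8462 / 1.106704 = €77,847.23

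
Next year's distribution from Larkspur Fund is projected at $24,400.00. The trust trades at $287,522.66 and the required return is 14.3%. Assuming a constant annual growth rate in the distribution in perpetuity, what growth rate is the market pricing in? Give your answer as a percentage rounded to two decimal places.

5.81%

P = D₁/(r−g) ⇒ g = r − D₁/P = 0.143 − $24,400.00/$287,522.66 = 0.058137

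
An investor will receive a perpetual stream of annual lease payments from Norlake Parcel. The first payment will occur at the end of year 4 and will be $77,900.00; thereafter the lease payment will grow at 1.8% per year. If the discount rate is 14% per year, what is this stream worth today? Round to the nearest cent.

$430985.91

Value at end of year 3: C₁ / (r − g) = $77,900.00 / (0.14 − 0.018) = $638,524.5902
Discount to today: PV = $638,524.5902 / (1 + 0.14)^3 = $638,524.5902 / 1.481544 = $430,985.91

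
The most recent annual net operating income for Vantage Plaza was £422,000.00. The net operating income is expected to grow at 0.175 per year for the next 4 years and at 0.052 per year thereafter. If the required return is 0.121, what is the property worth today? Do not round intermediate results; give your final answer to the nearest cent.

D_1 = 495850.00000
D_2 = 582623.75000
D_3 = 684582.90625
D_4 = 804384.91484
Terminal value at year 4: TV = D_4×(1+g_2)/(r−g_2) = 846212.93042/0.069 = 12263955.51327
P_0 = D_1/(1+r)^1 + D_2/(1+r)^2 + D_3/(1+r)^3 + D_4/(1+r)^4 + TV/(1+r)^4
    = 442328.27832 + 463635.79574 + 485969.72346 + 509379.50497 + 7766191.87281 = 9667505.17530

£9667505.18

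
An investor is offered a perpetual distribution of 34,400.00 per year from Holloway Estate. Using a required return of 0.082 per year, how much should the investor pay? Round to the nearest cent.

419512.20

Level perpetuity: PV = C / r = 34,400.00 / 0.082 = 419,512.20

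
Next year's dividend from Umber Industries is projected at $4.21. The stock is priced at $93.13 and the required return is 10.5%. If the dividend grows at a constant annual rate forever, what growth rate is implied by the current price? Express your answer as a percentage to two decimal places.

5.98%

P = D₁/(r−g) ⇒ g = r − D₁/P = 0.105 − $4.21/$93.13 = 0.059794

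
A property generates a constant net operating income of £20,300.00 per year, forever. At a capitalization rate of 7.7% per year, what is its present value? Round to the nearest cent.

£263636.36

Level perpetuity: PV = C / r = £20,300.00 / 0.077 = £263,636.36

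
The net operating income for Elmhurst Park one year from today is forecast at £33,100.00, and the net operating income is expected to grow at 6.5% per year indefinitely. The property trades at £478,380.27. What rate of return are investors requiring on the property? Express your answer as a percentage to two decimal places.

13.42%

P = D₁/(r − g) ⇒ r = D₁/P + g = £33,100.0000/£478,380.27 + 0.065 = 0.069192 + 0.065 = 0.134192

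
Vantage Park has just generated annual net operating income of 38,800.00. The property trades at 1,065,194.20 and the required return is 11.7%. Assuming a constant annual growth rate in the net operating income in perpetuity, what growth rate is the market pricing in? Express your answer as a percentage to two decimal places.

P = D₀(1+g)/(r−g) ⇒ P(r−g) = D₀(1+g) ⇒ g(P+D₀) = P·r − D₀
g = (P·r − D₀)/(P + D₀) = (1,065,194.20×0.117 − 38,800.00) / (1,065,194.20 + 38,800.00) = 0.077743

7.77%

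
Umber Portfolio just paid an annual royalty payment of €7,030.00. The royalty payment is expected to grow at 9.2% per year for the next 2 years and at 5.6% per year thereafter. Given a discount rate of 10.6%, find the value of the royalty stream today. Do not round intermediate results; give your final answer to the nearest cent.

D_1 = 7676.76000
D_2 = 8383.02192
Terminal value at year 2: TV = D_2×(1+g_2)/(r−g_2) = 8852.47115/0.05 = 177049.42295
P_0 = D_1/(1+r)^1 + D_2/(1+r)^2 + TV/(1+r)^2
    = 6941.01266 + 6853.15174 + 144738.56472 = 158532.72911

€158532.73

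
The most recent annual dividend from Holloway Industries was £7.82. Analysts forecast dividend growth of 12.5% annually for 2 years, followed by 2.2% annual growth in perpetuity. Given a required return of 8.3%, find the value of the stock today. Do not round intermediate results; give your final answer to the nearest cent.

D_1 = 8.79750
D_2 = 9.89719
Terminal value at year 2: TV = D_2×(1+g_2)/(r−g_2) = 10.11493/0.061 = 165.81845
P_0 = D_1/(1+r)^1 + D_2/(1+r)^2 + TV/(1+r)^2
    = 8.12327 + 8.43830 + 141.37608 = 157.93765

£157.94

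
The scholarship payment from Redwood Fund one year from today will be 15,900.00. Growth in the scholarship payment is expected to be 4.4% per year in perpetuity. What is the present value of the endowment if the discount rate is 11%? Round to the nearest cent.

Growing perpetuity: P = D₁ / (r − g) = 15,900.0000 / (0.11 − 0.044) = 240,909.09

240909.09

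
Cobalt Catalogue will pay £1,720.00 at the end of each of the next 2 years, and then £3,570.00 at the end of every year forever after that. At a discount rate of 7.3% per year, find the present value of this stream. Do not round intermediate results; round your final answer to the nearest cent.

£45573.13

PV of 2-year annuity: £1,720.00 × [1 − (1+0.073)^−2] / 0.073 = 3096.90801
Perpetuity value at year 2: £3,570.00 / 0.073 = 48904.10959
PV of perpetuity: 48904.10959 / (1+0.073)^2 = 42476.22494
Total PV = 3096.90801 + 42476.22494 = 45573.13295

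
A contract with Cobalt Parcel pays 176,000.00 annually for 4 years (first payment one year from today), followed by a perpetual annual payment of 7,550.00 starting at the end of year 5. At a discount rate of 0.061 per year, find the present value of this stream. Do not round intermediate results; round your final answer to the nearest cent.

PV of 4-year annuity: 176,000.00 × [1 − (1+0.061)^−4] / 0.061 = 608464.69886
Perpetuity value at year 4: 7,550.00 / 0.061 = 123770.49180
PV of perpetuity: 123770.49180 / (1+0.061)^4 = 97668.73910
Total PV = 608464.69886 + 97668.73910 = 706133.43796

706133.44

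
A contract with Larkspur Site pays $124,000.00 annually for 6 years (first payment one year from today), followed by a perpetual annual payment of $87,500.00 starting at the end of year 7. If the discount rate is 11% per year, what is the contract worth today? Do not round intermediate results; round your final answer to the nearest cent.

$949869.18

PV of 6-year annuity: $124,000.00 × [1 − (1+0.11)^−6] / 0.11 = 524586.69386
Perpetuity value at year 6: $87,500.00 / 0.11 = 795454.54545
PV of perpetuity: 795454.54545 / (1+0.11)^6 = 425282.48325
Total PV = 524586.69386 + 425282.48325 = 949869.17712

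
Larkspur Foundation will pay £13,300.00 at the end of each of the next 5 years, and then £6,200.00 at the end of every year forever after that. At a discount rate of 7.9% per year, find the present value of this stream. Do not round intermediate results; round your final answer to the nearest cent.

£106904.13

PV of 5-year annuity: £13,300.00 × [1 − (1+0.079)^−5] / 0.079 = 53243.29799
Perpetuity value at year 5: £6,200.00 / 0.079 = 78481.01266
PV of perpetuity: 78481.01266 / (1+0.079)^5 = 53660.82863
Total PV = 53243.29799 + 53660.82863 = 106904.12662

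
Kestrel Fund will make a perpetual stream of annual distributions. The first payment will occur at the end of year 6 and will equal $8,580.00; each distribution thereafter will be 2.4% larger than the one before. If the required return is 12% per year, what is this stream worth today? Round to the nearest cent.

$50713.78

Value at end of year 5: C₁ / (r − g) = $8,580.00 / (0.12 − 0.024) = $89,375.0000
Discount to today: PV = $89,375.0000 / (1 + 0.12)^5 = $89,375.0000 / 1.762342 = $50,713.78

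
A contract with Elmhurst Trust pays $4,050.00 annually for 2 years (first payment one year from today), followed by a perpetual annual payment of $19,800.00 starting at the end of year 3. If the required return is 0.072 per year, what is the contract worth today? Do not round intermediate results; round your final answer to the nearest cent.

$246602.46

PV of 2-year annuity: $4,050.00 × [1 − (1+0.072)^−2] / 0.072 = 7302.22488
Perpetuity value at year 2: $19,800.00 / 0.072 = 275000.00000
PV of perpetuity: 275000.00000 / (1+0.072)^2 = 239300.23391
Total PV = 7302.22488 + 239300.23391 = 246602.45879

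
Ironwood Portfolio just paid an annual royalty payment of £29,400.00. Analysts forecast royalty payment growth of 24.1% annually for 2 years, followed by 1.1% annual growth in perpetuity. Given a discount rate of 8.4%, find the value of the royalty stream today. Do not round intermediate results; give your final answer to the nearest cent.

D_1 = 36485.40000
D_2 = 45278.38140
Terminal value at year 2: TV = D_2×(1+g_2)/(r−g_2) = 45776.44360/0.073 = 627074.56980
P_0 = D_1/(1+r)^1 + D_2/(1+r)^2 + TV/(1+r)^2
    = 33658.11808 + 38532.95622 + 533655.05116 = 605846.12546

£605846.13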